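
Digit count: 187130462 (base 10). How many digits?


187130462 has 9 digits in base 10
floor(log10(187130462)) + 1 = floor(8.2721) + 1 = 9

9 digits (base 10)


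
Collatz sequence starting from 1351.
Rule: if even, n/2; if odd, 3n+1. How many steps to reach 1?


1351 → 4054 → 2027 → 6082 → 3041 → 9124 → 4562 → 2281 → 6844 → 3422 → 1711 → 5134 → 2567 → 7702 → 3851 → 11554 → 5777 → 17332 → 8666 → 4333 → 13000 → 6500 → 3250 → 1625 → 4876 → 2438 → 1219 → 3658 → 1829 → 5488 → 2744 → 1372 → 686 → 343 → 1030 → 515 → 1546 → 773 → 2320 → 1160 → 580 → 290 → 145 → 436 → 218 → 109 → 328 → 164 → 82 → 41 → 124 → 62 → 31 → 94 → 47 → 142 → 71 → 214 → 107 → 322 → 161 → 484 → 242 → 121 → 364 → 182 → 91 → 274 → 137 → 412 → 206 → 103 → 310 → 155 → 466 → 233 → 700 → 350 → 175 → 526 → 263 → 790 → 395 → 1186 → 593 → 1780 → 890 → 445 → 1336 → 668 → 334 → 167 → 502 → 251 → 754 → 377 → 1132 → 566 → 283 → 850 → 425 → 1276 → 638 → 319 → 958 → 479 → 1438 → 719 → 2158 → 1079 → 3238 → 1619 → 4858 → 2429 → 7288 → 3644 → 1822 → 911 → 2734 → 1367 → 4102 → 2051 → 6154 → 3077 → 9232 → 4616 → 2308 → 1154 → 577 → 1732 → 866 → 433 → 1300 → 650 → 325 → 976 → 488 → 244 → 122 → 61 → 184 → 92 → 46 → 23 → 70 → 35 → 106 → 53 → 160 → 80 → 40 → 20 → 10 → 5 → 16 → 8 → 4 → 2 → 1
Total steps = 158

158 steps


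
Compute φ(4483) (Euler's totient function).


4483 = 4483
Prime factors: 4483
φ(4483) = 4483 × (1-1/4483)
= 4483 × 4482/4483 = 4482

φ(4483) = 4482


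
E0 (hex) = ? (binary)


E0 (base 16) = 224 (decimal)
224 (decimal) = 11100000 (base 2)


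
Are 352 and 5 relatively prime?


Euclidean algorithm:
352 = 70 * 5 + 2
5 = 2 * 2 + 1
2 = 2 * 1 + 0
GCD(352, 5) = 1

Yes, coprime (GCD = 1)


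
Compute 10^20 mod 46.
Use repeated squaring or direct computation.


10^1 mod 46 = 10
10^2 mod 46 = 8
10^3 mod 46 = 34
10^4 mod 46 = 18
10^5 mod 46 = 42
10^6 mod 46 = 6
10^7 mod 46 = 14
10^8 mod 46 = 2
10^9 mod 46 = 20
10^10 mod 46 = 16
10^11 mod 46 = 22
10^12 mod 46 = 36
10^13 mod 46 = 38
10^14 mod 46 = 12
10^15 mod 46 = 28
10^16 mod 46 = 4
10^17 mod 46 = 40
10^18 mod 46 = 32
10^19 mod 46 = 44
10^20 mod 46 = 26


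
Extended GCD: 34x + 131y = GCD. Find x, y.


Tabular extended Euclidean (each row: r = 34*s + 131*t):
r=34, s=1, t=0
r=131, s=0, t=1
q=0: r=34, s=1, t=0   [34*(1) + 131*(0) = 34]
q=3: r=29, s=-3, t=1   [34*(-3) + 131*(1) = 29]
q=1: r=5, s=4, t=-1   [34*(4) + 131*(-1) = 5]
q=5: r=4, s=-23, t=6   [34*(-23) + 131*(6) = 4]
q=1: r=1, s=27, t=-7   [34*(27) + 131*(-7) = 1]
q=4: r=0, s=-131, t=34   [34*(-131) + 131*(34) = 0]
GCD = 1; from the row with r=1: x=27, y=-7
Check: 34*(27) + 131*(-7) = 918 - 917 = 1

GCD = 1, x = 27, y = -7


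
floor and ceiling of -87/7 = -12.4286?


-87/7 = -12.4286
floor = -13
ceil = -12

floor = -13, ceil = -12


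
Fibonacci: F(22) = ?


Sequence: 1, 1, 2, 3, 5, 8, 13, 21, 34, 55, 89, 144, 233, 377, 610, 987, 1597, 2584, 4181, 6765, 10946, 17711
F(22) = 17711


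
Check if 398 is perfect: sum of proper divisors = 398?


Proper divisors of 398: 1, 2, 199
Sum = 1 + 2 + 199 = 202

No, 398 is not perfect (202 ≠ 398)


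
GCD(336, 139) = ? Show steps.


336 = 2 * 139 + 58
139 = 2 * 58 + 23
58 = 2 * 23 + 12
23 = 1 * 12 + 11
12 = 1 * 11 + 1
11 = 11 * 1 + 0
GCD = 1


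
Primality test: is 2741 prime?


Check divisors up to sqrt(2741) = 52.3546
No divisors found.
2741 is prime.

Yes, 2741 is prime


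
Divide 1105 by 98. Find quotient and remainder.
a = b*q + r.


1105 = 98 * 11 + 27
Check: 1078 + 27 = 1105

q = 11, r = 27


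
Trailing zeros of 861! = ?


floor(861/5) = 172
floor(861/25) = 34
floor(861/125) = 6
floor(861/625) = 1
Total = 213

213 trailing zeros


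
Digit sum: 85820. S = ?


8 + 5 + 8 + 2 + 0 = 23


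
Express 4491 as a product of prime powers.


4491 / 3 = 1497
1497 / 3 = 499
499 / 499 = 1
4491 = 3^2 × 499


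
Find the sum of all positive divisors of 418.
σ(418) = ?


Divisors of 418: 1, 2, 11, 19, 22, 38, 209, 418
Sum = 1 + 2 + 11 + 19 + 22 + 38 + 209 + 418 = 720

σ(418) = 720


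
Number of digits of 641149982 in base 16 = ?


641149982 in base 16 = 26372C1E
Number of digits = 8

8 digits (base 16)


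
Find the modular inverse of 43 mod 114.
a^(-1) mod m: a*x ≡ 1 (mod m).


Use the extended Euclidean algorithm on (114, 43); each row r = 114*s + 43*t:
r=114, s=1, t=0
r=43, s=0, t=1
q=2: r=28, s=1, t=-2   [114*(1) + 43*(-2) = 28]
q=1: r=15, s=-1, t=3   [114*(-1) + 43*(3) = 15]
q=1: r=13, s=2, t=-5   [114*(2) + 43*(-5) = 13]
q=1: r=2, s=-3, t=8   [114*(-3) + 43*(8) = 2]
q=6: r=1, s=20, t=-53   [114*(20) + 43*(-53) = 1]
q=2: r=0, s=-43, t=114   [114*(-43) + 43*(114) = 0]
GCD = 1 with t = -53, so 43*(-53) ≡ 1 (mod 114)
Inverse = -53 mod 114 = 61
Check: 43 * 61 = 2623 ≡ 1 (mod 114)

43^(-1) ≡ 61 (mod 114)


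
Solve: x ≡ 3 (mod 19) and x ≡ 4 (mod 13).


M = 19*13 = 247
M1 = M/19 = 13, M2 = M/13 = 19
M1^(-1) mod 19 = 3, M2^(-1) mod 13 = 11
x = 3*13*3 + 4*19*11 = 953
953 mod 247 = 212
Check: 212 mod 19 = 3 ✓, 212 mod 13 = 4 ✓

x ≡ 212 (mod 247)


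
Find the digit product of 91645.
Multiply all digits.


9 × 1 × 6 × 4 × 5 = 1080


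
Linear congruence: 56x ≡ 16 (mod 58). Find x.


GCD(56, 58) = 2 divides 16
Divide: 28x ≡ 8 (mod 29)
x ≡ 21 (mod 29)


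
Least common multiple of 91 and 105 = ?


GCD(91, 105) = 7
LCM = 91*105/7 = 9555/7 = 1365

LCM = 1365


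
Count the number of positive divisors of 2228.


2228 = 2^2 × 557^1
d(2228) = (2+1) × (1+1) = 6

6 divisors


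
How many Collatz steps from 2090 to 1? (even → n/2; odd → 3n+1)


2090 → 1045 → 3136 → 1568 → 784 → 392 → 196 → 98 → 49 → 148 → 74 → 37 → 112 → 56 → 28 → 14 → 7 → 22 → 11 → 34 → 17 → 52 → 26 → 13 → 40 → 20 → 10 → 5 → 16 → 8 → 4 → 2 → 1
Total steps = 32

32 steps


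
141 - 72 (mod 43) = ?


141 - 72 = 69
69 mod 43 = 26


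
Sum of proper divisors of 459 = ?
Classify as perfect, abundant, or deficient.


Proper divisors: 1, 3, 9, 17, 27, 51, 153
Sum = 1 + 3 + 9 + 17 + 27 + 51 + 153 = 261
261 < 459 → deficient

s(459) = 261 (deficient)


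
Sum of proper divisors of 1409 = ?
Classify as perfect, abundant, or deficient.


Proper divisors: 1
Sum = 1 = 1
1 < 1409 → deficient

s(1409) = 1 (deficient)


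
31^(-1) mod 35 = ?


Use the extended Euclidean algorithm on (35, 31); each row r = 35*s + 31*t:
r=35, s=1, t=0
r=31, s=0, t=1
q=1: r=4, s=1, t=-1   [35*(1) + 31*(-1) = 4]
q=7: r=3, s=-7, t=8   [35*(-7) + 31*(8) = 3]
q=1: r=1, s=8, t=-9   [35*(8) + 31*(-9) = 1]
q=3: r=0, s=-31, t=35   [35*(-31) + 31*(35) = 0]
GCD = 1 with t = -9, so 31*(-9) ≡ 1 (mod 35)
Inverse = -9 mod 35 = 26
Check: 31 * 26 = 806 ≡ 1 (mod 35)

31^(-1) ≡ 26 (mod 35)


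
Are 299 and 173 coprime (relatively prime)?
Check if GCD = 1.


Euclidean algorithm:
299 = 1 * 173 + 126
173 = 1 * 126 + 47
126 = 2 * 47 + 32
47 = 1 * 32 + 15
32 = 2 * 15 + 2
15 = 7 * 2 + 1
2 = 2 * 1 + 0
GCD(299, 173) = 1

Yes, coprime (GCD = 1)


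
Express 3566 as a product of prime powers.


3566 / 2 = 1783
1783 / 1783 = 1
3566 = 2 × 1783


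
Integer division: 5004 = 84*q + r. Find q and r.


5004 = 84 * 59 + 48
Check: 4956 + 48 = 5004

q = 59, r = 48


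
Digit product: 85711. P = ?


8 × 5 × 7 × 1 × 1 = 280


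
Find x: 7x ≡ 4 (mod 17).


GCD(7, 17) = 1, unique solution
a^(-1) mod 17 = 5
x = 5 * 4 mod 17 = 3

x ≡ 3 (mod 17)


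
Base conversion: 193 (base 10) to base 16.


193 (base 10) = 193 (decimal)
193 (decimal) = C1 (base 16)


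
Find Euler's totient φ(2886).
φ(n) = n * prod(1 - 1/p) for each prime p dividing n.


2886 = 2 × 3 × 13 × 37
Prime factors: 2, 3, 13, 37
φ(2886) = 2886 × (1-1/2) × (1-1/3) × (1-1/13) × (1-1/37)
= 2886 × 1/2 × 2/3 × 12/13 × 36/37 = 864

φ(2886) = 864


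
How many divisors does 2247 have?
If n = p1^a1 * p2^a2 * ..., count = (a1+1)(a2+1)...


2247 = 3^1 × 7^1 × 107^1
d(2247) = (1+1) × (1+1) × (1+1) = 8

8 divisors


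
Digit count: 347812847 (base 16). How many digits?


347812847 in base 16 = 14BB33EF
Number of digits = 8

8 digits (base 16)


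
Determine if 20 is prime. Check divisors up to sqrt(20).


20 / 2 = 10 (exact division)
20 is NOT prime.

No, 20 is not prime


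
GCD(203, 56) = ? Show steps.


203 = 3 * 56 + 35
56 = 1 * 35 + 21
35 = 1 * 21 + 14
21 = 1 * 14 + 7
14 = 2 * 7 + 0
GCD = 7


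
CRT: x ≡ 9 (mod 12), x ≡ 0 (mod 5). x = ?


M = 12*5 = 60
M1 = M/12 = 5, M2 = M/5 = 12
M1^(-1) mod 12 = 5, M2^(-1) mod 5 = 3
x = 9*5*5 + 0*12*3 = 225
225 mod 60 = 45
Check: 45 mod 12 = 9 ✓, 45 mod 5 = 0 ✓

x ≡ 45 (mod 60)


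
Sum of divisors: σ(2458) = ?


Divisors of 2458: 1, 2, 1229, 2458
Sum = 1 + 2 + 1229 + 2458 = 3690

σ(2458) = 3690


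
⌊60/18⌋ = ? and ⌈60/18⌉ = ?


60/18 = 3.3333
floor = 3
ceil = 4

floor = 3, ceil = 4


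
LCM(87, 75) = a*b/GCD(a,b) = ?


GCD(87, 75) = 3
LCM = 87*75/3 = 6525/3 = 2175

LCM = 2175


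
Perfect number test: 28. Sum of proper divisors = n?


Proper divisors of 28: 1, 2, 4, 7, 14
Sum = 1 + 2 + 4 + 7 + 14 = 28

Yes, 28 is perfect (28 = 28)


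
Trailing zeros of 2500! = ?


floor(2500/5) = 500
floor(2500/25) = 100
floor(2500/125) = 20
floor(2500/625) = 4
Total = 624

624 trailing zeros


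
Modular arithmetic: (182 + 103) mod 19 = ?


182 + 103 = 285
285 mod 19 = 0


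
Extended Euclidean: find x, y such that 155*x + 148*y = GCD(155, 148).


Tabular extended Euclidean (each row: r = 155*s + 148*t):
r=155, s=1, t=0
r=148, s=0, t=1
q=1: r=7, s=1, t=-1   [155*(1) + 148*(-1) = 7]
q=21: r=1, s=-21, t=22   [155*(-21) + 148*(22) = 1]
q=7: r=0, s=148, t=-155   [155*(148) + 148*(-155) = 0]
GCD = 1; from the row with r=1: x=-21, y=22
Check: 155*(-21) + 148*(22) = -3255 + 3256 = 1

GCD = 1, x = -21, y = 22


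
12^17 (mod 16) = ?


12^1 mod 16 = 12
12^2 mod 16 = 0
12^3 mod 16 = 0
12^4 mod 16 = 0
12^5 mod 16 = 0
12^6 mod 16 = 0
12^7 mod 16 = 0
12^8 mod 16 = 0
12^9 mod 16 = 0
12^10 mod 16 = 0
12^11 mod 16 = 0
12^12 mod 16 = 0
12^13 mod 16 = 0
12^14 mod 16 = 0
12^15 mod 16 = 0
12^16 mod 16 = 0
12^17 mod 16 = 0


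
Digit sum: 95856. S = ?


9 + 5 + 8 + 5 + 6 = 33


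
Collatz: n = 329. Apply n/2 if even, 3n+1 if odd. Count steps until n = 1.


329 → 988 → 494 → 247 → 742 → 371 → 1114 → 557 → 1672 → 836 → 418 → 209 → 628 → 314 → 157 → 472 → 236 → 118 → 59 → 178 → 89 → 268 → 134 → 67 → 202 → 101 → 304 → 152 → 76 → 38 → 19 → 58 → 29 → 88 → 44 → 22 → 11 → 34 → 17 → 52 → 26 → 13 → 40 → 20 → 10 → 5 → 16 → 8 → 4 → 2 → 1
Total steps = 50

50 steps


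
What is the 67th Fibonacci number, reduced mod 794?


F(k) mod 794 for k=1..67:
1, 1, 2, 3, 5, 8, 13, 21, 34, 55, 89, 144, 233, 377, 610, 193, 9, 202, 211, 413, 624, 243, 73, 316, 389, 705, 300, 211, 511, 722, 439, 367, 12, 379, 391, 770, 367, 343, 710, 259, 175, 434, 609, 249, 64, 313, 377, 690, 273, 169, 442, 611, 259, 76, 335, 411, 746, 363, 315, 678, 199, 83, 282, 365, 647, 218, 71
F(67) mod 794 = 71


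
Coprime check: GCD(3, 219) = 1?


Euclidean algorithm:
219 = 73 * 3 + 0
GCD(3, 219) = 3

No, not coprime (GCD = 3)


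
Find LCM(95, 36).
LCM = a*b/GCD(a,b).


GCD(95, 36) = 1
LCM = 95*36/1 = 3420/1 = 3420

LCM = 3420


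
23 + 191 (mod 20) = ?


23 + 191 = 214
214 mod 20 = 14


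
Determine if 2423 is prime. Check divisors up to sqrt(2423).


Check divisors up to sqrt(2423) = 49.2240
No divisors found.
2423 is prime.

Yes, 2423 is prime


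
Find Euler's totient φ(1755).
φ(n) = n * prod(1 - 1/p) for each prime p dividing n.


1755 = 3^3 × 5 × 13
Prime factors: 3, 5, 13
φ(1755) = 1755 × (1-1/3) × (1-1/5) × (1-1/13)
= 1755 × 2/3 × 4/5 × 12/13 = 864

φ(1755) = 864


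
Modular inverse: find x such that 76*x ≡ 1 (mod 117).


Use the extended Euclidean algorithm on (117, 76); each row r = 117*s + 76*t:
r=117, s=1, t=0
r=76, s=0, t=1
q=1: r=41, s=1, t=-1   [117*(1) + 76*(-1) = 41]
q=1: r=35, s=-1, t=2   [117*(-1) + 76*(2) = 35]
q=1: r=6, s=2, t=-3   [117*(2) + 76*(-3) = 6]
q=5: r=5, s=-11, t=17   [117*(-11) + 76*(17) = 5]
q=1: r=1, s=13, t=-20   [117*(13) + 76*(-20) = 1]
q=5: r=0, s=-76, t=117   [117*(-76) + 76*(117) = 0]
GCD = 1 with t = -20, so 76*(-20) ≡ 1 (mod 117)
Inverse = -20 mod 117 = 97
Check: 76 * 97 = 7372 ≡ 1 (mod 117)

76^(-1) ≡ 97 (mod 117)


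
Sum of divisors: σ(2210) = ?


Divisors of 2210: 1, 2, 5, 10, 13, 17, 26, 34, 65, 85, 130, 170, 221, 442, 1105, 2210
Sum = 1 + 2 + 5 + 10 + 13 + 17 + 26 + 34 + 65 + 85 + 130 + 170 + 221 + 442 + 1105 + 2210 = 4536

σ(2210) = 4536


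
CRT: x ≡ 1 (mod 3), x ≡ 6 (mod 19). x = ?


M = 3*19 = 57
M1 = M/3 = 19, M2 = M/19 = 3
M1^(-1) mod 3 = 1, M2^(-1) mod 19 = 13
x = 1*19*1 + 6*3*13 = 253
253 mod 57 = 25
Check: 25 mod 3 = 1 ✓, 25 mod 19 = 6 ✓

x ≡ 25 (mod 57)


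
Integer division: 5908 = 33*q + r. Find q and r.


5908 = 33 * 179 + 1
Check: 5907 + 1 = 5908

q = 179, r = 1


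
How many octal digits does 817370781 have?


817370781 in base 8 = 6056013235
Number of digits = 10

10 digits (base 8)


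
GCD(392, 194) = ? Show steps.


392 = 2 * 194 + 4
194 = 48 * 4 + 2
4 = 2 * 2 + 0
GCD = 2


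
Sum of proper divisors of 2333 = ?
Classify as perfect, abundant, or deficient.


Proper divisors: 1
Sum = 1 = 1
1 < 2333 → deficient

s(2333) = 1 (deficient)


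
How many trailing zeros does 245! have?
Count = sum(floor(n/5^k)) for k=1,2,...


floor(245/5) = 49
floor(245/25) = 9
floor(245/125) = 1
Total = 59

59 trailing zeros


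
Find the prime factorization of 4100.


4100 / 2 = 2050
2050 / 2 = 1025
1025 / 5 = 205
205 / 5 = 41
41 / 41 = 1
4100 = 2^2 × 5^2 × 41


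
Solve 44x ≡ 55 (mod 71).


GCD(44, 71) = 1, unique solution
a^(-1) mod 71 = 21
x = 21 * 55 mod 71 = 19

x ≡ 19 (mod 71)


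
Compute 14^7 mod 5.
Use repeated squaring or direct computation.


14^1 mod 5 = 4
14^2 mod 5 = 1
14^3 mod 5 = 4
14^4 mod 5 = 1
14^5 mod 5 = 4
14^6 mod 5 = 1
14^7 mod 5 = 4


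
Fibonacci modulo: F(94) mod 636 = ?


F(k) mod 636 for k=1..94:
1, 1, 2, 3, 5, 8, 13, 21, 34, 55, 89, 144, 233, 377, 610, 351, 325, 40, 365, 405, 134, 539, 37, 576, 613, 553, 530, 447, 341, 152, 493, 9, 502, 511, 377, 252, 629, 245, 238, 483, 85, 568, 17, 585, 602, 551, 517, 432, 313, 109, 422, 531, 317, 212, 529, 105, 634, 103, 101, 204, 305, 509, 178, 51, 229, 280, 509, 153, 26, 179, 205, 384, 589, 337, 290, 627, 281, 272, 553, 189, 106, 295, 401, 60, 461, 521, 346, 231, 577, 172, 113, 285, 398, 47
F(94) mod 636 = 47


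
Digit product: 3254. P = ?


3 × 2 × 5 × 4 = 120


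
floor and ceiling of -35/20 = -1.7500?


-35/20 = -1.7500
floor = -2
ceil = -1

floor = -2, ceil = -1


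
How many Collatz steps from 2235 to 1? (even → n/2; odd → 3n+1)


2235 → 6706 → 3353 → 10060 → 5030 → 2515 → 7546 → 3773 → 11320 → 5660 → 2830 → 1415 → 4246 → 2123 → 6370 → 3185 → 9556 → 4778 → 2389 → 7168 → 3584 → 1792 → 896 → 448 → 224 → 112 → 56 → 28 → 14 → 7 → 22 → 11 → 34 → 17 → 52 → 26 → 13 → 40 → 20 → 10 → 5 → 16 → 8 → 4 → 2 → 1
Total steps = 45

45 steps


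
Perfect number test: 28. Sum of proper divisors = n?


Proper divisors of 28: 1, 2, 4, 7, 14
Sum = 1 + 2 + 4 + 7 + 14 = 28

Yes, 28 is perfect (28 = 28)


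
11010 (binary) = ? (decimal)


11010 (base 2) = 26 (decimal)
26 (decimal) = 26 (base 10)


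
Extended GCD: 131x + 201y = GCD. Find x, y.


Tabular extended Euclidean (each row: r = 131*s + 201*t):
r=131, s=1, t=0
r=201, s=0, t=1
q=0: r=131, s=1, t=0   [131*(1) + 201*(0) = 131]
q=1: r=70, s=-1, t=1   [131*(-1) + 201*(1) = 70]
q=1: r=61, s=2, t=-1   [131*(2) + 201*(-1) = 61]
q=1: r=9, s=-3, t=2   [131*(-3) + 201*(2) = 9]
q=6: r=7, s=20, t=-13   [131*(20) + 201*(-13) = 7]
q=1: r=2, s=-23, t=15   [131*(-23) + 201*(15) = 2]
q=3: r=1, s=89, t=-58   [131*(89) + 201*(-58) = 1]
q=2: r=0, s=-201, t=131   [131*(-201) + 201*(131) = 0]
GCD = 1; from the row with r=1: x=89, y=-58
Check: 131*(89) + 201*(-58) = 11659 - 11658 = 1

GCD = 1, x = 89, y = -58


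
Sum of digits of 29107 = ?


2 + 9 + 1 + 0 + 7 = 19


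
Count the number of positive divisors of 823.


823 = 823^1
d(823) = (1+1) = 2

2 divisors


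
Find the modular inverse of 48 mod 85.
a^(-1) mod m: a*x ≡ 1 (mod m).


Use the extended Euclidean algorithm on (85, 48); each row r = 85*s + 48*t:
r=85, s=1, t=0
r=48, s=0, t=1
q=1: r=37, s=1, t=-1   [85*(1) + 48*(-1) = 37]
q=1: r=11, s=-1, t=2   [85*(-1) + 48*(2) = 11]
q=3: r=4, s=4, t=-7   [85*(4) + 48*(-7) = 4]
q=2: r=3, s=-9, t=16   [85*(-9) + 48*(16) = 3]
q=1: r=1, s=13, t=-23   [85*(13) + 48*(-23) = 1]
q=3: r=0, s=-48, t=85   [85*(-48) + 48*(85) = 0]
GCD = 1 with t = -23, so 48*(-23) ≡ 1 (mod 85)
Inverse = -23 mod 85 = 62
Check: 48 * 62 = 2976 ≡ 1 (mod 85)

48^(-1) ≡ 62 (mod 85)


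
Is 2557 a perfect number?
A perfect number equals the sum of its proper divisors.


Proper divisors of 2557: 1
Sum = 1 = 1

No, 2557 is not perfect (1 ≠ 2557)


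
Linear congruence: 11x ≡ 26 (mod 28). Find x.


GCD(11, 28) = 1, unique solution
a^(-1) mod 28 = 23
x = 23 * 26 mod 28 = 10

x ≡ 10 (mod 28)


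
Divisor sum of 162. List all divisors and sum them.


Divisors of 162: 1, 2, 3, 6, 9, 18, 27, 54, 81, 162
Sum = 1 + 2 + 3 + 6 + 9 + 18 + 27 + 54 + 81 + 162 = 363

σ(162) = 363


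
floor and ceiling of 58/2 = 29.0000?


58/2 = 29.0000
floor = 29
ceil = 29

floor = 29, ceil = 29


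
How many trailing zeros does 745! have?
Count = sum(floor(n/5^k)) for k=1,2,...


floor(745/5) = 149
floor(745/25) = 29
floor(745/125) = 5
floor(745/625) = 1
Total = 184

184 trailing zeros


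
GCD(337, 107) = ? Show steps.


337 = 3 * 107 + 16
107 = 6 * 16 + 11
16 = 1 * 11 + 5
11 = 2 * 5 + 1
5 = 5 * 1 + 0
GCD = 1


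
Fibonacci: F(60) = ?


Sequence: 1, 1, 2, 3, 5, 8, 13, 21, 34, 55, 89, 144, 233, 377, 610, 987, 1597, 2584, 4181, 6765, 10946, 17711, 28657, 46368, 75025, 121393, 196418, 317811, 514229, 832040, 1346269, 2178309, 3524578, 5702887, 9227465, 14930352, 24157817, 39088169, 63245986, 102334155, 165580141, 267914296, 433494437, 701408733, 1134903170, 1836311903, 2971215073, 4807526976, 7778742049, 12586269025, 20365011074, 32951280099, 53316291173, 86267571272, 139583862445, 225851433717, 365435296162, 591286729879, 956722026041, 1548008755920
F(60) = 1548008755920


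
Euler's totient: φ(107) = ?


107 = 107
Prime factors: 107
φ(107) = 107 × (1-1/107)
= 107 × 106/107 = 106

φ(107) = 106


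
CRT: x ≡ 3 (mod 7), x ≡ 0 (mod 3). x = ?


M = 7*3 = 21
M1 = M/7 = 3, M2 = M/3 = 7
M1^(-1) mod 7 = 5, M2^(-1) mod 3 = 1
x = 3*3*5 + 0*7*1 = 45
45 mod 21 = 3
Check: 3 mod 7 = 3 ✓, 3 mod 3 = 0 ✓

x ≡ 3 (mod 21)


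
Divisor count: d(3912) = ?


3912 = 2^3 × 3^1 × 163^1
d(3912) = (3+1) × (1+1) × (1+1) = 16

16 divisors


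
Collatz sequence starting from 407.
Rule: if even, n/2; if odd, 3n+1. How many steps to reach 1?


407 → 1222 → 611 → 1834 → 917 → 2752 → 1376 → 688 → 344 → 172 → 86 → 43 → 130 → 65 → 196 → 98 → 49 → 148 → 74 → 37 → 112 → 56 → 28 → 14 → 7 → 22 → 11 → 34 → 17 → 52 → 26 → 13 → 40 → 20 → 10 → 5 → 16 → 8 → 4 → 2 → 1
Total steps = 40

40 steps


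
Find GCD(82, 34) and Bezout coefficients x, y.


Tabular extended Euclidean (each row: r = 82*s + 34*t):
r=82, s=1, t=0
r=34, s=0, t=1
q=2: r=14, s=1, t=-2   [82*(1) + 34*(-2) = 14]
q=2: r=6, s=-2, t=5   [82*(-2) + 34*(5) = 6]
q=2: r=2, s=5, t=-12   [82*(5) + 34*(-12) = 2]
q=3: r=0, s=-17, t=41   [82*(-17) + 34*(41) = 0]
GCD = 2; from the row with r=2: x=5, y=-12
Check: 82*(5) + 34*(-12) = 410 - 408 = 2

GCD = 2, x = 5, y = -12


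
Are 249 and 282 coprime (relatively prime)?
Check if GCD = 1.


Euclidean algorithm:
282 = 1 * 249 + 33
249 = 7 * 33 + 18
33 = 1 * 18 + 15
18 = 1 * 15 + 3
15 = 5 * 3 + 0
GCD(249, 282) = 3

No, not coprime (GCD = 3)


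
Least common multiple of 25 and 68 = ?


GCD(25, 68) = 1
LCM = 25*68/1 = 1700/1 = 1700

LCM = 1700


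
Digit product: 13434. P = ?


1 × 3 × 4 × 3 × 4 = 144


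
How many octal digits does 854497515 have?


854497515 in base 8 = 6273514353
Number of digits = 10

10 digits (base 8)


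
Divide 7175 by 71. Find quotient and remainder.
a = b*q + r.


7175 = 71 * 101 + 4
Check: 7171 + 4 = 7175

q = 101, r = 4


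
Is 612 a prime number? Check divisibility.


612 / 2 = 306 (exact division)
612 is NOT prime.

No, 612 is not prime


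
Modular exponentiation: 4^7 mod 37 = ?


4^1 mod 37 = 4
4^2 mod 37 = 16
4^3 mod 37 = 27
4^4 mod 37 = 34
4^5 mod 37 = 25
4^6 mod 37 = 26
4^7 mod 37 = 30


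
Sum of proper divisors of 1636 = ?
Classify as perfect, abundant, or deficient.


Proper divisors: 1, 2, 4, 409, 818
Sum = 1 + 2 + 4 + 409 + 818 = 1234
1234 < 1636 → deficient

s(1636) = 1234 (deficient)


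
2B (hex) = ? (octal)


2B (base 16) = 43 (decimal)
43 (decimal) = 53 (base 8)


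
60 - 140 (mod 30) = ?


60 - 140 = -80
-80 mod 30 = 10


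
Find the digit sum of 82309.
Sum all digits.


8 + 2 + 3 + 0 + 9 = 22


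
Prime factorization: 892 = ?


892 / 2 = 446
446 / 2 = 223
223 / 223 = 1
892 = 2^2 × 223


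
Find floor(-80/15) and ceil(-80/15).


-80/15 = -5.3333
floor = -6
ceil = -5

floor = -6, ceil = -5


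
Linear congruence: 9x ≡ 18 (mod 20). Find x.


GCD(9, 20) = 1, unique solution
a^(-1) mod 20 = 9
x = 9 * 18 mod 20 = 2

x ≡ 2 (mod 20)


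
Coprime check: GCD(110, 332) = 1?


Euclidean algorithm:
332 = 3 * 110 + 2
110 = 55 * 2 + 0
GCD(110, 332) = 2

No, not coprime (GCD = 2)


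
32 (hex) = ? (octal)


32 (base 16) = 50 (decimal)
50 (decimal) = 62 (base 8)


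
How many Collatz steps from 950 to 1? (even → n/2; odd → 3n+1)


950 → 475 → 1426 → 713 → 2140 → 1070 → 535 → 1606 → 803 → 2410 → 1205 → 3616 → 1808 → 904 → 452 → 226 → 113 → 340 → 170 → 85 → 256 → 128 → 64 → 32 → 16 → 8 → 4 → 2 → 1
Total steps = 28

28 steps


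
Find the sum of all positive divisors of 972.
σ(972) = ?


Divisors of 972: 1, 2, 3, 4, 6, 9, 12, 18, 27, 36, 54, 81, 108, 162, 243, 324, 486, 972
Sum = 1 + 2 + 3 + 4 + 6 + 9 + 12 + 18 + 27 + 36 + 54 + 81 + 108 + 162 + 243 + 324 + 486 + 972 = 2548

σ(972) = 2548


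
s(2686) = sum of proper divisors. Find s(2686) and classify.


Proper divisors: 1, 2, 17, 34, 79, 158, 1343
Sum = 1 + 2 + 17 + 34 + 79 + 158 + 1343 = 1634
1634 < 2686 → deficient

s(2686) = 1634 (deficient)


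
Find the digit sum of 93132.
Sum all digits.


9 + 3 + 1 + 3 + 2 = 18


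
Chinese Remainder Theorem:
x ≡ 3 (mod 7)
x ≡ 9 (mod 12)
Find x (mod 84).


M = 7*12 = 84
M1 = M/7 = 12, M2 = M/12 = 7
M1^(-1) mod 7 = 3, M2^(-1) mod 12 = 7
x = 3*12*3 + 9*7*7 = 549
549 mod 84 = 45
Check: 45 mod 7 = 3 ✓, 45 mod 12 = 9 ✓

x ≡ 45 (mod 84)


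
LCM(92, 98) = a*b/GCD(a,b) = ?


GCD(92, 98) = 2
LCM = 92*98/2 = 9016/2 = 4508

LCM = 4508


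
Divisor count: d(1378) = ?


1378 = 2^1 × 13^1 × 53^1
d(1378) = (1+1) × (1+1) × (1+1) = 8

8 divisors


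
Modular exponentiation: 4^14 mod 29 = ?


4^1 mod 29 = 4
4^2 mod 29 = 16
4^3 mod 29 = 6
4^4 mod 29 = 24
4^5 mod 29 = 9
4^6 mod 29 = 7
4^7 mod 29 = 28
4^8 mod 29 = 25
4^9 mod 29 = 13
4^10 mod 29 = 23
4^11 mod 29 = 5
4^12 mod 29 = 20
4^13 mod 29 = 22
4^14 mod 29 = 1


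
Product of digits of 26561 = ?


2 × 6 × 5 × 6 × 1 = 360


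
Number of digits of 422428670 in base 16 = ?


422428670 in base 16 = 192DBFFE
Number of digits = 8

8 digits (base 16)


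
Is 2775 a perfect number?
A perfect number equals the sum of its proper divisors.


Proper divisors of 2775: 1, 3, 5, 15, 25, 37, 75, 111, 185, 555, 925
Sum = 1 + 3 + 5 + 15 + 25 + 37 + 75 + 111 + 185 + 555 + 925 = 1937

No, 2775 is not perfect (1937 ≠ 2775)


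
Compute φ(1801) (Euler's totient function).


1801 = 1801
Prime factors: 1801
φ(1801) = 1801 × (1-1/1801)
= 1801 × 1800/1801 = 1800

φ(1801) = 1800


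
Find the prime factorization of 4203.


4203 / 3 = 1401
1401 / 3 = 467
467 / 467 = 1
4203 = 3^2 × 467


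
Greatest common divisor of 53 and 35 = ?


53 = 1 * 35 + 18
35 = 1 * 18 + 17
18 = 1 * 17 + 1
17 = 17 * 1 + 0
GCD = 1


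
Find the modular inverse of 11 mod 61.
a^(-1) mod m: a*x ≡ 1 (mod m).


Use the extended Euclidean algorithm on (61, 11); each row r = 61*s + 11*t:
r=61, s=1, t=0
r=11, s=0, t=1
q=5: r=6, s=1, t=-5   [61*(1) + 11*(-5) = 6]
q=1: r=5, s=-1, t=6   [61*(-1) + 11*(6) = 5]
q=1: r=1, s=2, t=-11   [61*(2) + 11*(-11) = 1]
q=5: r=0, s=-11, t=61   [61*(-11) + 11*(61) = 0]
GCD = 1 with t = -11, so 11*(-11) ≡ 1 (mod 61)
Inverse = -11 mod 61 = 50
Check: 11 * 50 = 550 ≡ 1 (mod 61)

11^(-1) ≡ 50 (mod 61)


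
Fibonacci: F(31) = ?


Sequence: 1, 1, 2, 3, 5, 8, 13, 21, 34, 55, 89, 144, 233, 377, 610, 987, 1597, 2584, 4181, 6765, 10946, 17711, 28657, 46368, 75025, 121393, 196418, 317811, 514229, 832040, 1346269
F(31) = 1346269


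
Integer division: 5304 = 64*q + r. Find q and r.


5304 = 64 * 82 + 56
Check: 5248 + 56 = 5304

q = 82, r = 56


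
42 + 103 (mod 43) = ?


42 + 103 = 145
145 mod 43 = 16


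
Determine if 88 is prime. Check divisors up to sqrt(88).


88 / 2 = 44 (exact division)
88 is NOT prime.

No, 88 is not prime


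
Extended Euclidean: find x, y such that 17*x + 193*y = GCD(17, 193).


Tabular extended Euclidean (each row: r = 17*s + 193*t):
r=17, s=1, t=0
r=193, s=0, t=1
q=0: r=17, s=1, t=0   [17*(1) + 193*(0) = 17]
q=11: r=6, s=-11, t=1   [17*(-11) + 193*(1) = 6]
q=2: r=5, s=23, t=-2   [17*(23) + 193*(-2) = 5]
q=1: r=1, s=-34, t=3   [17*(-34) + 193*(3) = 1]
q=5: r=0, s=193, t=-17   [17*(193) + 193*(-17) = 0]
GCD = 1; from the row with r=1: x=-34, y=3
Check: 17*(-34) + 193*(3) = -578 + 579 = 1

GCD = 1, x = -34, y = 3


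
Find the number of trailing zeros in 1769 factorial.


floor(1769/5) = 353
floor(1769/25) = 70
floor(1769/125) = 14
floor(1769/625) = 2
Total = 439

439 trailing zeros


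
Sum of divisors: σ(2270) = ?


Divisors of 2270: 1, 2, 5, 10, 227, 454, 1135, 2270
Sum = 1 + 2 + 5 + 10 + 227 + 454 + 1135 + 2270 = 4104

σ(2270) = 4104


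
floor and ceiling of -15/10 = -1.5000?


-15/10 = -1.5000
floor = -2
ceil = -1

floor = -2, ceil = -1


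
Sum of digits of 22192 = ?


2 + 2 + 1 + 9 + 2 = 16


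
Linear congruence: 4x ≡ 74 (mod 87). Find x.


GCD(4, 87) = 1, unique solution
a^(-1) mod 87 = 22
x = 22 * 74 mod 87 = 62

x ≡ 62 (mod 87)


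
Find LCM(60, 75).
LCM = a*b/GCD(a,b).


GCD(60, 75) = 15
LCM = 60*75/15 = 4500/15 = 300

LCM = 300


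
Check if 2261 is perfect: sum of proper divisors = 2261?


Proper divisors of 2261: 1, 7, 17, 19, 119, 133, 323
Sum = 1 + 7 + 17 + 19 + 119 + 133 + 323 = 619

No, 2261 is not perfect (619 ≠ 2261)


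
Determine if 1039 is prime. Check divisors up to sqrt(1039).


Check divisors up to sqrt(1039) = 32.2335
No divisors found.
1039 is prime.

Yes, 1039 is prime


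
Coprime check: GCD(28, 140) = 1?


Euclidean algorithm:
140 = 5 * 28 + 0
GCD(28, 140) = 28

No, not coprime (GCD = 28)


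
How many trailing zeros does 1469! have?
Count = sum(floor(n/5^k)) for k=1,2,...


floor(1469/5) = 293
floor(1469/25) = 58
floor(1469/125) = 11
floor(1469/625) = 2
Total = 364

364 trailing zeros


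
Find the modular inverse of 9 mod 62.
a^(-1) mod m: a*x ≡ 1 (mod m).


Use the extended Euclidean algorithm on (62, 9); each row r = 62*s + 9*t:
r=62, s=1, t=0
r=9, s=0, t=1
q=6: r=8, s=1, t=-6   [62*(1) + 9*(-6) = 8]
q=1: r=1, s=-1, t=7   [62*(-1) + 9*(7) = 1]
q=8: r=0, s=9, t=-62   [62*(9) + 9*(-62) = 0]
GCD = 1 with t = 7, so 9*(7) ≡ 1 (mod 62)
Inverse = 7 mod 62 = 7
Check: 9 * 7 = 63 ≡ 1 (mod 62)

9^(-1) ≡ 7 (mod 62)


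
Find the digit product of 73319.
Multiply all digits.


7 × 3 × 3 × 1 × 9 = 567


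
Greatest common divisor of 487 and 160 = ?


487 = 3 * 160 + 7
160 = 22 * 7 + 6
7 = 1 * 6 + 1
6 = 6 * 1 + 0
GCD = 1


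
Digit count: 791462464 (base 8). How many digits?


791462464 in base 8 = 5713141100
Number of digits = 10

10 digits (base 8)


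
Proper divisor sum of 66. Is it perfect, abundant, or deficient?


Proper divisors: 1, 2, 3, 6, 11, 22, 33
Sum = 1 + 2 + 3 + 6 + 11 + 22 + 33 = 78
78 > 66 → abundant

s(66) = 78 (abundant)


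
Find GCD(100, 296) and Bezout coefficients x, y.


Tabular extended Euclidean (each row: r = 100*s + 296*t):
r=100, s=1, t=0
r=296, s=0, t=1
q=0: r=100, s=1, t=0   [100*(1) + 296*(0) = 100]
q=2: r=96, s=-2, t=1   [100*(-2) + 296*(1) = 96]
q=1: r=4, s=3, t=-1   [100*(3) + 296*(-1) = 4]
q=24: r=0, s=-74, t=25   [100*(-74) + 296*(25) = 0]
GCD = 4; from the row with r=4: x=3, y=-1
Check: 100*(3) + 296*(-1) = 300 - 296 = 4

GCD = 4, x = 3, y = -1


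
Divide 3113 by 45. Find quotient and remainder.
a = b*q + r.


3113 = 45 * 69 + 8
Check: 3105 + 8 = 3113

q = 69, r = 8


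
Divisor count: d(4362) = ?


4362 = 2^1 × 3^1 × 727^1
d(4362) = (1+1) × (1+1) × (1+1) = 8

8 divisors


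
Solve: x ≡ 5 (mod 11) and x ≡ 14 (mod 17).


M = 11*17 = 187
M1 = M/11 = 17, M2 = M/17 = 11
M1^(-1) mod 11 = 2, M2^(-1) mod 17 = 14
x = 5*17*2 + 14*11*14 = 2326
2326 mod 187 = 82
Check: 82 mod 11 = 5 ✓, 82 mod 17 = 14 ✓

x ≡ 82 (mod 187)


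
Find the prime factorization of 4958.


4958 / 2 = 2479
2479 / 37 = 67
67 / 67 = 1
4958 = 2 × 37 × 67


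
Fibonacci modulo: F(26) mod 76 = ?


F(k) mod 76 for k=1..26:
1, 1, 2, 3, 5, 8, 13, 21, 34, 55, 13, 68, 5, 73, 2, 75, 1, 0, 1, 1, 2, 3, 5, 8, 13, 21
F(26) mod 76 = 21


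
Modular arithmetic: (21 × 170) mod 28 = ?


21 × 170 = 3570
3570 mod 28 = 14


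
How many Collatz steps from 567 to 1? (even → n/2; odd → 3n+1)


567 → 1702 → 851 → 2554 → 1277 → 3832 → 1916 → 958 → 479 → 1438 → 719 → 2158 → 1079 → 3238 → 1619 → 4858 → 2429 → 7288 → 3644 → 1822 → 911 → 2734 → 1367 → 4102 → 2051 → 6154 → 3077 → 9232 → 4616 → 2308 → 1154 → 577 → 1732 → 866 → 433 → 1300 → 650 → 325 → 976 → 488 → 244 → 122 → 61 → 184 → 92 → 46 → 23 → 70 → 35 → 106 → 53 → 160 → 80 → 40 → 20 → 10 → 5 → 16 → 8 → 4 → 2 → 1
Total steps = 61

61 steps


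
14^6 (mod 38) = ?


14^1 mod 38 = 14
14^2 mod 38 = 6
14^3 mod 38 = 8
14^4 mod 38 = 36
14^5 mod 38 = 10
14^6 mod 38 = 26


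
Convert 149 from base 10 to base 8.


149 (base 10) = 149 (decimal)
149 (decimal) = 225 (base 8)


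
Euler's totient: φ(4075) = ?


4075 = 5^2 × 163
Prime factors: 5, 163
φ(4075) = 4075 × (1-1/5) × (1-1/163)
= 4075 × 4/5 × 162/163 = 3240

φ(4075) = 3240


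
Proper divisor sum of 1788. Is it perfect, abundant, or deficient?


Proper divisors: 1, 2, 3, 4, 6, 12, 149, 298, 447, 596, 894
Sum = 1 + 2 + 3 + 4 + 6 + 12 + 149 + 298 + 447 + 596 + 894 = 2412
2412 > 1788 → abundant

s(1788) = 2412 (abundant)


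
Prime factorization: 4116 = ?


4116 / 2 = 2058
2058 / 2 = 1029
1029 / 3 = 343
343 / 7 = 49
49 / 7 = 7
7 / 7 = 1
4116 = 2^2 × 3 × 7^3


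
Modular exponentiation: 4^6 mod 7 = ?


4^1 mod 7 = 4
4^2 mod 7 = 2
4^3 mod 7 = 1
4^4 mod 7 = 4
4^5 mod 7 = 2
4^6 mod 7 = 1


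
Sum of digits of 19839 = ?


1 + 9 + 8 + 3 + 9 = 30


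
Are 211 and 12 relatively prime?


Euclidean algorithm:
211 = 17 * 12 + 7
12 = 1 * 7 + 5
7 = 1 * 5 + 2
5 = 2 * 2 + 1
2 = 2 * 1 + 0
GCD(211, 12) = 1

Yes, coprime (GCD = 1)


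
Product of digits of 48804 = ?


4 × 8 × 8 × 0 × 4 = 0


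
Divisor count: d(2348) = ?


2348 = 2^2 × 587^1
d(2348) = (2+1) × (1+1) = 6

6 divisors


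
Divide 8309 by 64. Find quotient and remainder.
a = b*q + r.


8309 = 64 * 129 + 53
Check: 8256 + 53 = 8309

q = 129, r = 53


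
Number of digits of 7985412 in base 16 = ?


7985412 in base 16 = 79D904
Number of digits = 6

6 digits (base 16)


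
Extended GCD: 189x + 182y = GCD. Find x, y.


Tabular extended Euclidean (each row: r = 189*s + 182*t):
r=189, s=1, t=0
r=182, s=0, t=1
q=1: r=7, s=1, t=-1   [189*(1) + 182*(-1) = 7]
q=26: r=0, s=-26, t=27   [189*(-26) + 182*(27) = 0]
GCD = 7; from the row with r=7: x=1, y=-1
Check: 189*(1) + 182*(-1) = 189 - 182 = 7

GCD = 7, x = 1, y = -1


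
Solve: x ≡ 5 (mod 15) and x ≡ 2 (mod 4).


M = 15*4 = 60
M1 = M/15 = 4, M2 = M/4 = 15
M1^(-1) mod 15 = 4, M2^(-1) mod 4 = 3
x = 5*4*4 + 2*15*3 = 170
170 mod 60 = 50
Check: 50 mod 15 = 5 ✓, 50 mod 4 = 2 ✓

x ≡ 50 (mod 60)


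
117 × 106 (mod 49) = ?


117 × 106 = 12402
12402 mod 49 = 5


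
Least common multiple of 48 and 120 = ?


GCD(48, 120) = 24
LCM = 48*120/24 = 5760/24 = 240

LCM = 240


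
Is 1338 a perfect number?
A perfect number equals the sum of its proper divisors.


Proper divisors of 1338: 1, 2, 3, 6, 223, 446, 669
Sum = 1 + 2 + 3 + 6 + 223 + 446 + 669 = 1350

No, 1338 is not perfect (1350 ≠ 1338)


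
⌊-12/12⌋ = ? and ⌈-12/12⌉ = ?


-12/12 = -1.0000
floor = -1
ceil = -1

floor = -1, ceil = -1


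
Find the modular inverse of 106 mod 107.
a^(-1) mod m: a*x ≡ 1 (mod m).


Use the extended Euclidean algorithm on (107, 106); each row r = 107*s + 106*t:
r=107, s=1, t=0
r=106, s=0, t=1
q=1: r=1, s=1, t=-1   [107*(1) + 106*(-1) = 1]
q=106: r=0, s=-106, t=107   [107*(-106) + 106*(107) = 0]
GCD = 1 with t = -1, so 106*(-1) ≡ 1 (mod 107)
Inverse = -1 mod 107 = 106
Check: 106 * 106 = 11236 ≡ 1 (mod 107)

106^(-1) ≡ 106 (mod 107)


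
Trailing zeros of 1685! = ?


floor(1685/5) = 337
floor(1685/25) = 67
floor(1685/125) = 13
floor(1685/625) = 2
Total = 419

419 trailing zeros


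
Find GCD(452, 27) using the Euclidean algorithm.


452 = 16 * 27 + 20
27 = 1 * 20 + 7
20 = 2 * 7 + 6
7 = 1 * 6 + 1
6 = 6 * 1 + 0
GCD = 1


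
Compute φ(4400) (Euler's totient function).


4400 = 2^4 × 5^2 × 11
Prime factors: 2, 5, 11
φ(4400) = 4400 × (1-1/2) × (1-1/5) × (1-1/11)
= 4400 × 1/2 × 4/5 × 10/11 = 1600

φ(4400) = 1600


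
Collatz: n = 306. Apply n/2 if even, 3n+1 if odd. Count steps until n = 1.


306 → 153 → 460 → 230 → 115 → 346 → 173 → 520 → 260 → 130 → 65 → 196 → 98 → 49 → 148 → 74 → 37 → 112 → 56 → 28 → 14 → 7 → 22 → 11 → 34 → 17 → 52 → 26 → 13 → 40 → 20 → 10 → 5 → 16 → 8 → 4 → 2 → 1
Total steps = 37

37 steps


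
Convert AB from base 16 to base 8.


AB (base 16) = 171 (decimal)
171 (decimal) = 253 (base 8)


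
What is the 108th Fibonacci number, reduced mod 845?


F(k) mod 845 for k=1..108:
1, 1, 2, 3, 5, 8, 13, 21, 34, 55, 89, 144, 233, 377, 610, 142, 752, 49, 801, 5, 806, 811, 772, 738, 665, 558, 378, 91, 469, 560, 184, 744, 83, 827, 65, 47, 112, 159, 271, 430, 701, 286, 142, 428, 570, 153, 723, 31, 754, 785, 694, 634, 483, 272, 755, 182, 92, 274, 366, 640, 161, 801, 117, 73, 190, 263, 453, 716, 324, 195, 519, 714, 388, 257, 645, 57, 702, 759, 616, 530, 301, 831, 287, 273, 560, 833, 548, 536, 239, 775, 169, 99, 268, 367, 635, 157, 792, 104, 51, 155, 206, 361, 567, 83, 650, 733, 538, 426
F(108) mod 845 = 426


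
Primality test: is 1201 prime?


Check divisors up to sqrt(1201) = 34.6554
No divisors found.
1201 is prime.

Yes, 1201 is prime


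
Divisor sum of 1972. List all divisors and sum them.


Divisors of 1972: 1, 2, 4, 17, 29, 34, 58, 68, 116, 493, 986, 1972
Sum = 1 + 2 + 4 + 17 + 29 + 34 + 58 + 68 + 116 + 493 + 986 + 1972 = 3780

σ(1972) = 3780


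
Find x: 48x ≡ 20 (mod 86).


GCD(48, 86) = 2 divides 20
Divide: 24x ≡ 10 (mod 43)
x ≡ 4 (mod 43)


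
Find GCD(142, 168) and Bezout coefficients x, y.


Tabular extended Euclidean (each row: r = 142*s + 168*t):
r=142, s=1, t=0
r=168, s=0, t=1
q=0: r=142, s=1, t=0   [142*(1) + 168*(0) = 142]
q=1: r=26, s=-1, t=1   [142*(-1) + 168*(1) = 26]
q=5: r=12, s=6, t=-5   [142*(6) + 168*(-5) = 12]
q=2: r=2, s=-13, t=11   [142*(-13) + 168*(11) = 2]
q=6: r=0, s=84, t=-71   [142*(84) + 168*(-71) = 0]
GCD = 2; from the row with r=2: x=-13, y=11
Check: 142*(-13) + 168*(11) = -1846 + 1848 = 2

GCD = 2, x = -13, y = 11


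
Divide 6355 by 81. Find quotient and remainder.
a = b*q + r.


6355 = 81 * 78 + 37
Check: 6318 + 37 = 6355

q = 78, r = 37


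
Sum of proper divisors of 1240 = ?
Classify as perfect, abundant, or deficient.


Proper divisors: 1, 2, 4, 5, 8, 10, 20, 31, 40, 62, 124, 155, 248, 310, 620
Sum = 1 + 2 + 4 + 5 + 8 + 10 + 20 + 31 + 40 + 62 + 124 + 155 + 248 + 310 + 620 = 1640
1640 > 1240 → abundant

s(1240) = 1640 (abundant)


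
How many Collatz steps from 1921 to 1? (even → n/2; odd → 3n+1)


1921 → 5764 → 2882 → 1441 → 4324 → 2162 → 1081 → 3244 → 1622 → 811 → 2434 → 1217 → 3652 → 1826 → 913 → 2740 → 1370 → 685 → 2056 → 1028 → 514 → 257 → 772 → 386 → 193 → 580 → 290 → 145 → 436 → 218 → 109 → 328 → 164 → 82 → 41 → 124 → 62 → 31 → 94 → 47 → 142 → 71 → 214 → 107 → 322 → 161 → 484 → 242 → 121 → 364 → 182 → 91 → 274 → 137 → 412 → 206 → 103 → 310 → 155 → 466 → 233 → 700 → 350 → 175 → 526 → 263 → 790 → 395 → 1186 → 593 → 1780 → 890 → 445 → 1336 → 668 → 334 → 167 → 502 → 251 → 754 → 377 → 1132 → 566 → 283 → 850 → 425 → 1276 → 638 → 319 → 958 → 479 → 1438 → 719 → 2158 → 1079 → 3238 → 1619 → 4858 → 2429 → 7288 → 3644 → 1822 → 911 → 2734 → 1367 → 4102 → 2051 → 6154 → 3077 → 9232 → 4616 → 2308 → 1154 → 577 → 1732 → 866 → 433 → 1300 → 650 → 325 → 976 → 488 → 244 → 122 → 61 → 184 → 92 → 46 → 23 → 70 → 35 → 106 → 53 → 160 → 80 → 40 → 20 → 10 → 5 → 16 → 8 → 4 → 2 → 1
Total steps = 143

143 steps


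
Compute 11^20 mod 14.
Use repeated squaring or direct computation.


11^1 mod 14 = 11
11^2 mod 14 = 9
11^3 mod 14 = 1
11^4 mod 14 = 11
11^5 mod 14 = 9
11^6 mod 14 = 1
11^7 mod 14 = 11
11^8 mod 14 = 9
11^9 mod 14 = 1
11^10 mod 14 = 11
11^11 mod 14 = 9
11^12 mod 14 = 1
11^13 mod 14 = 11
11^14 mod 14 = 9
11^15 mod 14 = 1
11^16 mod 14 = 11
11^17 mod 14 = 9
11^18 mod 14 = 1
11^19 mod 14 = 11
11^20 mod 14 = 9


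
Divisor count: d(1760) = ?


1760 = 2^5 × 5^1 × 11^1
d(1760) = (5+1) × (1+1) × (1+1) = 24

24 divisors


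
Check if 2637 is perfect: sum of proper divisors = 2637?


Proper divisors of 2637: 1, 3, 9, 293, 879
Sum = 1 + 3 + 9 + 293 + 879 = 1185

No, 2637 is not perfect (1185 ≠ 2637)


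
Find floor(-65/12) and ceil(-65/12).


-65/12 = -5.4167
floor = -6
ceil = -5

floor = -6, ceil = -5


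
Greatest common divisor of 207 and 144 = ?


207 = 1 * 144 + 63
144 = 2 * 63 + 18
63 = 3 * 18 + 9
18 = 2 * 9 + 0
GCD = 9


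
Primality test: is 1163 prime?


Check divisors up to sqrt(1163) = 34.1028
No divisors found.
1163 is prime.

Yes, 1163 is prime


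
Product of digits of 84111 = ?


8 × 4 × 1 × 1 × 1 = 32


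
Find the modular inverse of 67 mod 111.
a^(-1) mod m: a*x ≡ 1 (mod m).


Use the extended Euclidean algorithm on (111, 67); each row r = 111*s + 67*t:
r=111, s=1, t=0
r=67, s=0, t=1
q=1: r=44, s=1, t=-1   [111*(1) + 67*(-1) = 44]
q=1: r=23, s=-1, t=2   [111*(-1) + 67*(2) = 23]
q=1: r=21, s=2, t=-3   [111*(2) + 67*(-3) = 21]
q=1: r=2, s=-3, t=5   [111*(-3) + 67*(5) = 2]
q=10: r=1, s=32, t=-53   [111*(32) + 67*(-53) = 1]
q=2: r=0, s=-67, t=111   [111*(-67) + 67*(111) = 0]
GCD = 1 with t = -53, so 67*(-53) ≡ 1 (mod 111)
Inverse = -53 mod 111 = 58
Check: 67 * 58 = 3886 ≡ 1 (mod 111)

67^(-1) ≡ 58 (mod 111)
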